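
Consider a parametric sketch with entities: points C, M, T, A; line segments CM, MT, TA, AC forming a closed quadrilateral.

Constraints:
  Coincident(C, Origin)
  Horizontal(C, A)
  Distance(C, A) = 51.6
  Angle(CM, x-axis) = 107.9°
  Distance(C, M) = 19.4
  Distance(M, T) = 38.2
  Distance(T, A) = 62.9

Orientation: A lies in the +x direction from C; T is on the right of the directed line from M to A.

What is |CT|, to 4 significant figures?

21.30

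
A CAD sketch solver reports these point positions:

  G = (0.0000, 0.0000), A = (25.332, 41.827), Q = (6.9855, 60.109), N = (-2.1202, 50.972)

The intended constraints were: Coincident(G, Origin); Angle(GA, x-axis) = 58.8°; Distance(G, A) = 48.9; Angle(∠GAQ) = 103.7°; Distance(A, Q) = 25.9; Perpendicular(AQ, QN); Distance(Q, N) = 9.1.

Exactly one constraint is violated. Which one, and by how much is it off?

Distance(Q, N) = 9.1 — off by 3.80.

G = (0.00, 0.00) ✓; GA at 58.80° ✓; |GA| = 48.90 ✓; ∠GAQ = 103.7° ✓; |AQ| = 25.90 ✓; ∠(AQ, QN) = 90.00° ✓; |QN| = 12.90 ✗.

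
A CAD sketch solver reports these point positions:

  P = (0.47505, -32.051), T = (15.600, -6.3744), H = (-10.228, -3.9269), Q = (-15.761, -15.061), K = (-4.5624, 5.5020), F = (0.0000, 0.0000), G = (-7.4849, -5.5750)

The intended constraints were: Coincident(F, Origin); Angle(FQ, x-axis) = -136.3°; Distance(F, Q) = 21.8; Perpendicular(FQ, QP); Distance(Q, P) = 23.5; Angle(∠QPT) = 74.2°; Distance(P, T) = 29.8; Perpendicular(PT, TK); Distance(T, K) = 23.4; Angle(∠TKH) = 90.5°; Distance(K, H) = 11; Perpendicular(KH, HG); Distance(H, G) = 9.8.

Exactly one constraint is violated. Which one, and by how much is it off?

Distance(H, G) = 9.8 — off by 6.60.

F = (0.00, 0.00) ✓; FQ at -136.3° ✓; |FQ| = 21.80 ✓; ∠(FQ, QP) = 90.00° ✓; |QP| = 23.50 ✓; ∠QPT = 74.20° ✓; |PT| = 29.80 ✓; ∠(PT, TK) = 90.00° ✓; |TK| = 23.40 ✓; ∠TKH = 90.50° ✓; |KH| = 11.00 ✓; ∠(KH, HG) = 90.00° ✓; |HG| = 3.200 ✗.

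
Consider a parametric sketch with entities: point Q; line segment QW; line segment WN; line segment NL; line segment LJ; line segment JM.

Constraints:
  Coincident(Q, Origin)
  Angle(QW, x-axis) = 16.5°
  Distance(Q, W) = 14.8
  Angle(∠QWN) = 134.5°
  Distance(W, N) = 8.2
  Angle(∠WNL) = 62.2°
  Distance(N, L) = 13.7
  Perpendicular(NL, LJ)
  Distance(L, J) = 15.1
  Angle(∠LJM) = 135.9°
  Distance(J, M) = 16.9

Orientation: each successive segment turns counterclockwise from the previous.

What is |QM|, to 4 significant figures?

22.48

NL is perpendicular to LJ, so LJ runs at -90.20°; with |LJ| = 15.1, J = (4.288, -3.608). ∠LJM = 135.9° gives JM at -46.10° from the x-axis; with |JM| = 16.9, M = (16.01, -15.79). Then |QM| = |M − Q| = 22.48.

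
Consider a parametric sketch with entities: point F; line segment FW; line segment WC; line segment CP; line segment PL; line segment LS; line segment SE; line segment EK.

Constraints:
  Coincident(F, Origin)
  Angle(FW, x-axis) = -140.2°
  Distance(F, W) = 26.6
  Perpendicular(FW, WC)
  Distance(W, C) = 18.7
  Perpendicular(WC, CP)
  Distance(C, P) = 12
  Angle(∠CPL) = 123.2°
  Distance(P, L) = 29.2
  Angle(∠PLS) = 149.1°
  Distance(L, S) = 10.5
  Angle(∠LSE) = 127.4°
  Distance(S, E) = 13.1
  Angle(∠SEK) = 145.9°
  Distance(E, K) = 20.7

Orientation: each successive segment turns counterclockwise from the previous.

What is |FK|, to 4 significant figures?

39.26

F is at the origin; FW runs at -140.2° with length 26.6, so W = (-20.44, -17.03). FW ⟂ WC, so WC runs at -50.20°; with |WC| = 18.7, C = (-8.466, -31.39). WC is perpendicular to CP, so CP runs at 39.80°; with |CP| = 12.0, P = (0.7531, -23.71). ∠CPL = 123.2° gives PL at 96.60° from the x-axis; with |PL| = 29.2, L = (-2.603, 5.294). ∠PLS = 149.1° gives LS at 127.5° from the x-axis; with |LS| = 10.5, S = (-8.995, 13.62). ∠LSE = 127.4° gives SE at -179.9° from the x-axis; with |SE| = 13.1, E = (-22.10, 13.60). ∠SEK = 145.9° gives EK at -145.8° from the x-axis; with |EK| = 20.7, K = (-39.22, 1.966). Then |FK| = |K − F| = 39.26.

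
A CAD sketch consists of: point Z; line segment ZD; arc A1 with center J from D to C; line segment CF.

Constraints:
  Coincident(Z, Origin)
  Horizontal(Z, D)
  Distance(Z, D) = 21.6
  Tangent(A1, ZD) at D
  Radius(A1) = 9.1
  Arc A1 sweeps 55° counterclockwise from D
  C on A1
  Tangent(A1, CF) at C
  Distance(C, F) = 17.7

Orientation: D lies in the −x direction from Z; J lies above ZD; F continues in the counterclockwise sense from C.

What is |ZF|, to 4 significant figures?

18.81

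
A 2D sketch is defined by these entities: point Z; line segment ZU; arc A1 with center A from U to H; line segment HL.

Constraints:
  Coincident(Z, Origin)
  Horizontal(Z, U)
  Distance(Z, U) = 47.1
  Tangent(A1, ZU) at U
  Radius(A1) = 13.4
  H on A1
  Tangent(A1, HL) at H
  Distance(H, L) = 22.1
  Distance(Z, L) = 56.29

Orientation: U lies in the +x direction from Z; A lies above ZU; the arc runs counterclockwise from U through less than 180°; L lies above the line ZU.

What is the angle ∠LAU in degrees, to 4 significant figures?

166.4°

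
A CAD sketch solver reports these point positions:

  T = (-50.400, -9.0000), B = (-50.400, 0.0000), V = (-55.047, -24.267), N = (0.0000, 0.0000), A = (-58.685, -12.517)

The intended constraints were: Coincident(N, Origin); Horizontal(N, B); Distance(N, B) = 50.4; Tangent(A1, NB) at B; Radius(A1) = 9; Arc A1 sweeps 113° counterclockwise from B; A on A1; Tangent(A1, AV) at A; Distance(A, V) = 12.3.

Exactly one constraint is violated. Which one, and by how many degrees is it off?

Tangent(A1, AV) at A — off by 5.80°.

N = (0.00, 0.00) ✓; N.y = 0.00, B.y = 0.00 ✓; |NB| = 50.40 ✓; ∠(TB, BN) = 90.00° ✓; |TB| = 9.000 ✓; bearing(T→A) − bearing(T→B) = 113.0° ✓; |TA| = 9.001 ✓; ∠(TA, AV) = 95.80° ✗; |AV| = 12.30 ✓.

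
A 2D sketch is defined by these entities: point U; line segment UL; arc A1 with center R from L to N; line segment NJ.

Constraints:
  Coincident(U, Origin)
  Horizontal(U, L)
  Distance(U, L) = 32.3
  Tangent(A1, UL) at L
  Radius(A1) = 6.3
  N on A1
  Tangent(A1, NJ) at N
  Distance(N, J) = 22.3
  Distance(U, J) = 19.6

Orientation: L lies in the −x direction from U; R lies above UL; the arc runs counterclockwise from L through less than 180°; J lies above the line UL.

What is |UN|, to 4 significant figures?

28.24

Checks: |RN| = 6.300 ✓; ∠(RN, NJ) = 90.00° ✓; |NJ| = 22.30 ✓; |UJ| = 19.60 ✓.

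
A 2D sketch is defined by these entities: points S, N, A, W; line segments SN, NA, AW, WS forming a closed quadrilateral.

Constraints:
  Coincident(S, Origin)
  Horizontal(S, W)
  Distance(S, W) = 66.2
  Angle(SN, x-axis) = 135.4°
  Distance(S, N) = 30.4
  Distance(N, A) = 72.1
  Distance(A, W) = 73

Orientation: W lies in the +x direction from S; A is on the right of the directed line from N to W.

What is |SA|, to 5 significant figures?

45.046

S is at the origin; SW is horizontal with |SW| = 66.2 and W in +x, so W = (66.2, 0). SN runs at 135.4° with |SN| = 30.4, so N = (-21.646, 21.345). A is determined by |NA| = 72.1 and |AW| = 73.0 together: it lies at the intersection of circle(N, 72.1) and circle(W, 73.0). With |NW| = 90.402, the foot of the radical line on NW is 44.479 from N and the perpendicular offset is √(72.1² − 44.479²) = 56.746. Taking the right-of-NW solution: A = (8.1767, -44.298).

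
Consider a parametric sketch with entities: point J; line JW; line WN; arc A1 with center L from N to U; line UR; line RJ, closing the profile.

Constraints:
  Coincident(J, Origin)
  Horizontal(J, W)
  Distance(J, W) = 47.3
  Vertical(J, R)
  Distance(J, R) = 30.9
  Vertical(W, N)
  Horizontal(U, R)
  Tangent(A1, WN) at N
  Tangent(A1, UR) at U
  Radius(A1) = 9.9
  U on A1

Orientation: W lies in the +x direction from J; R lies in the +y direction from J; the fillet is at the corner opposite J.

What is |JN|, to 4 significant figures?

51.75

J is at the origin; JW is horizontal with |JW| = 47.3 and W on the +x side, so W = (47.30, 0.000). J and R share the same x with |JR| = 30.9 and R on the +y side, so R = (0.000, 30.90). The virtual corner opposite J is at (47.30, 30.90). Tangency of A1 to WN means the radius LN is perpendicular to WN and since A1 is tangent to UR there, LU ⟂ UR, with radius 9.9, so the center L sits 9.9 in from both sides at L = (37.40, 21.00). That places the tangent points at N = (47.30, 21.00) on WN and U = (37.40, 30.90) on UR. Then |JN| = |N − J| = 51.75.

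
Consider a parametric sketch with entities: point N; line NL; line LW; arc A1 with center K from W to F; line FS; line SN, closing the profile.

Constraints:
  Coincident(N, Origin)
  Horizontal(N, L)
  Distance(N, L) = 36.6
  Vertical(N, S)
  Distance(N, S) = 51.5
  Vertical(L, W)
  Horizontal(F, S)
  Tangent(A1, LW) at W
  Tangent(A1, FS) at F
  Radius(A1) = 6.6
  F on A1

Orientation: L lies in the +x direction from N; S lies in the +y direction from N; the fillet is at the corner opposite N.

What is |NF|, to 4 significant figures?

59.60

N is at the origin; NL is horizontal with |NL| = 36.6 and L on the +x side, so L = (36.60, 0.000). N and S share the same x with |NS| = 51.5 and S on the +y side, so S = (0.000, 51.50). The virtual corner opposite N is at (36.60, 51.50). The tangent condition forces KW to be normal to LW and the tangent condition forces KF to be normal to FS, with radius 6.6, so the center K sits 6.6 in from both sides at K = (30.00, 44.90). That places the tangent points at W = (36.60, 44.90) on LW and F = (30.00, 51.50) on FS. Then |NF| = |F − N| = 59.60.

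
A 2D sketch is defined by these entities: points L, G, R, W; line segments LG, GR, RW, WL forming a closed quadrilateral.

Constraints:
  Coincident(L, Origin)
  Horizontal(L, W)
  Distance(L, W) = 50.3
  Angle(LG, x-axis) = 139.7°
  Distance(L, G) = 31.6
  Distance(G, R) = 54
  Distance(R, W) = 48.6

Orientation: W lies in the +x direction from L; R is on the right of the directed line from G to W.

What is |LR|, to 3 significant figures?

24.5

L is at the origin; L and W share the same y with |LW| = 50.3 and W in +x, so W = (50.3, 0). LG runs at 139.7° with |LG| = 31.6, so G = (-24.1, 20.4). R is determined by |GR| = 54.0 and |RW| = 48.6 together: it lies at the intersection of circle(G, 54.0) and circle(W, 48.6). With |GW| = 77.2, the foot of the radical line on GW is 42.2 from G and the perpendicular offset is √(54.0² − 42.2²) = 33.7. Taking the right-of-GW solution: R = (7.63, -23.3).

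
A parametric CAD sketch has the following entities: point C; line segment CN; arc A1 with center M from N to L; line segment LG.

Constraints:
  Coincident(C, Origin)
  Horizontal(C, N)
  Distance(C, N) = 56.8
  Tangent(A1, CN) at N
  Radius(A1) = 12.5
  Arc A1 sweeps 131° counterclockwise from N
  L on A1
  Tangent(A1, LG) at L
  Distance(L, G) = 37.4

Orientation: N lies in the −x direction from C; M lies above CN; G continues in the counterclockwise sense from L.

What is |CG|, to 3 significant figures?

87.0

C is at the origin; C and N share the same y with |CN| = 56.8 and N on the −x side, so N = (-56.8, 0.00). Tangency of A1 to CN means the radius MN is perpendicular to CN, so M = N + (0, 12.5) = (-56.8, 12.5). On A1, N sits at bearing -90° from M; a 131° counterclockwise sweep puts L at bearing 41°, so L = M + 12.5·(cos 41°, sin 41°) = (-47.4, 20.7). A1 meets LG tangentially, so ML is at right angles to LG, so LG runs along (−sin 41°, cos 41°); with |LG| = 37.4, G = (-71.9, 48.9). Then |CG| = |G − C| = 87.0.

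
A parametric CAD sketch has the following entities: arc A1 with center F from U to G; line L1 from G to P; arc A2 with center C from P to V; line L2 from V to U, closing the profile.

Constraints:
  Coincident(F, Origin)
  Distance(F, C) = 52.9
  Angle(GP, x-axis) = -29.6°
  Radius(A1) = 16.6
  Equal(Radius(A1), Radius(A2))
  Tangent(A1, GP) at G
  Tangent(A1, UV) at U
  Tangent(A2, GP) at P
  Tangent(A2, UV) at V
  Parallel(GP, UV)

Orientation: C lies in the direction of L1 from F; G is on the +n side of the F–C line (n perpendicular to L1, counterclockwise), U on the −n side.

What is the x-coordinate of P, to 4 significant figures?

54.20

The slot axis is L1's direction at -29.6°, so u = (cos -29.6°, sin -29.6°) = (0.8695, -0.4939) and n = (−sin -29.6°, cos -29.6°) = (0.4939, 0.8695). F is at the origin and C lies 52.9 along u from F, so C = 52.9·u = (46.00, -26.13). Tangency of A1 to both parallel lines with radius 16.6 puts G and U at F ± 16.6·n: G = (8.199, 14.43), U = (-8.199, -14.43). Equal radii place P and V the same way about C: P = C + 16.6·n = (54.20, -11.70), V = C − 16.6·n = (37.80, -40.56). So P.x = 54.20.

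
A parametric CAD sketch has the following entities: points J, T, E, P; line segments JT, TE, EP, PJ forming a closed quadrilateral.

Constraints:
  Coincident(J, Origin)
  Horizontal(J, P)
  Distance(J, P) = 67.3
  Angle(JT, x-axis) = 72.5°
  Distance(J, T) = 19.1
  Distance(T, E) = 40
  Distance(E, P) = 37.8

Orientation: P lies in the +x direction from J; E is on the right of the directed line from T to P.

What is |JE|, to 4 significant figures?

33.89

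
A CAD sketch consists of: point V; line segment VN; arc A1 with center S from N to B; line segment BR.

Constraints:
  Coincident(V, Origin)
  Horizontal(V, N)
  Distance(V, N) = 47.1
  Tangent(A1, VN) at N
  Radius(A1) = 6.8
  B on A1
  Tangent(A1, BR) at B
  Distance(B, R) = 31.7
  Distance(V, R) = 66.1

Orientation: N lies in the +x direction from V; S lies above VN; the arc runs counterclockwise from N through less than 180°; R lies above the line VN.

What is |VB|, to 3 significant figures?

54.3

Checks: |SN| = 6.800 ✓; |SB| = 6.800 ✓; ∠(SB, BR) = 90.00° ✓; |BR| = 31.70 ✓; |VR| = 66.10 ✓.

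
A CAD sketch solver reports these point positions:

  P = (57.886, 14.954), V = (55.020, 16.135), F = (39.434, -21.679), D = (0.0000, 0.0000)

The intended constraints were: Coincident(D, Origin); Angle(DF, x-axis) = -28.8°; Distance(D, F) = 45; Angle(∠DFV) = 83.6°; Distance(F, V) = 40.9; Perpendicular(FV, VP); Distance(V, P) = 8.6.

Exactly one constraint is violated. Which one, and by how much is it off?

Distance(V, P) = 8.6 — off by 5.50.

D = (0.00, 0.00) ✓; DF at -28.80° ✓; |DF| = 45.00 ✓; ∠DFV = 83.60° ✓; |FV| = 40.90 ✓; ∠(FV, VP) = 89.99° ✓; |VP| = 3.100 ✗.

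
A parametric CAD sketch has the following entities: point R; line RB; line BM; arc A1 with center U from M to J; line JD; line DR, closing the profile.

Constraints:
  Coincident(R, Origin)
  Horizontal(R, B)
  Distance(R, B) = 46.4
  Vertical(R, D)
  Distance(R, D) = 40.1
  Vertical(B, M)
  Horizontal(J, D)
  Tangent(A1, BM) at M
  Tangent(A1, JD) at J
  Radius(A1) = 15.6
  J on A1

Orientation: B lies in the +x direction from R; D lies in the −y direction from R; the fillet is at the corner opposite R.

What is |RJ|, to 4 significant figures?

50.56

The virtual corner opposite R is at (46.40, -40.10). The tangent condition forces UM to be normal to BM and A1 meets JD tangentially, so UJ is at right angles to JD, with radius 15.6, so the center U sits 15.6 in from both sides at U = (30.80, -24.50). That places the tangent points at M = (46.40, -24.50) on BM and J = (30.80, -40.10) on JD. Then |RJ| = |J − R| = 50.56.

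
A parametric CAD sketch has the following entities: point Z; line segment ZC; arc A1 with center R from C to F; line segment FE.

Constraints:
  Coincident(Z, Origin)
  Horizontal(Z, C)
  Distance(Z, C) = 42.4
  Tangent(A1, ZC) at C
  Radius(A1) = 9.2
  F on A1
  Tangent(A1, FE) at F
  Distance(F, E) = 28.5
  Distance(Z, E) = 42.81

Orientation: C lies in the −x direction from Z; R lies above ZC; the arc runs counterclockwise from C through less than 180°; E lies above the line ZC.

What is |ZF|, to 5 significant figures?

34.208

Checks: |RF| = 9.200 ✓; ∠(RF, FE) = 90.00° ✓; |FE| = 28.50 ✓; |ZE| = 42.81 ✓.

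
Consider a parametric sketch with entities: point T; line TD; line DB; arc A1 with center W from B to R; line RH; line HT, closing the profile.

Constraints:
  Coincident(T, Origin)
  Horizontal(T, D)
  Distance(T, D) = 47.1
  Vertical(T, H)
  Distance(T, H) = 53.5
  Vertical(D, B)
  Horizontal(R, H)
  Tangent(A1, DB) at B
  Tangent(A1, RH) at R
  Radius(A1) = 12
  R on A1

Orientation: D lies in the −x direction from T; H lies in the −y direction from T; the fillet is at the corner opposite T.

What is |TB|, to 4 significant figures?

62.77

T is at the origin; T and D share the same y with |TD| = 47.1 and D on the −x side, so D = (-47.10, 0.000). T and H share the same x with |TH| = 53.5 and H on the −y side, so H = (0.000, -53.50). The virtual corner opposite T is at (-47.10, -53.50). Since A1 is tangent to DB there, WB ⟂ DB and A1 meets RH tangentially, so WR is at right angles to RH, with radius 12.0, so the center W sits 12.0 in from both sides at W = (-35.10, -41.50). That places the tangent points at B = (-47.10, -41.50) on DB and R = (-35.10, -53.50) on RH. Then |TB| = |B − T| = 62.77.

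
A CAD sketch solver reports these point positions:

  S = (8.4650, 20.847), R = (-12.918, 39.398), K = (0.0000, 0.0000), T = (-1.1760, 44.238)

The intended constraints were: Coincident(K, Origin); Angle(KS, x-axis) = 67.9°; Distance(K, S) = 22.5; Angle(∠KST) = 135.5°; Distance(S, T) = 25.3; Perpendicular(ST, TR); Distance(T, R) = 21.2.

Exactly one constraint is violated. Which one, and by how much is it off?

Distance(T, R) = 21.2 — off by 8.50.

K = (0.00, 0.00) ✓; KS at 67.90° ✓; |KS| = 22.50 ✓; ∠KST = 135.5° ✓; |ST| = 25.30 ✓; ∠(ST, TR) = 90.00° ✓; |TR| = 12.70 ✗.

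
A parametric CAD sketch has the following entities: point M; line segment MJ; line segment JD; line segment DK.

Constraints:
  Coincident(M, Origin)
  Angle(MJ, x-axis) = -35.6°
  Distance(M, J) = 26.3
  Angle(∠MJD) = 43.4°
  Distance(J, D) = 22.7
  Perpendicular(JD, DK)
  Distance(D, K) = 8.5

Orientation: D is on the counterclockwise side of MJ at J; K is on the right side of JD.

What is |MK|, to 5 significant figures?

26.812

∠MJD = 43.4°, so JD runs at -35.6° + (180° − 43.4°) = 101.00° from the x-axis; with |JD| = 22.7, D = J + 22.7·(cos 101.00°, sin 101.00°) = (17.053, 6.9731). The perpendicularity gives DK at right angles to JD; with |DK| = 8.5 on the right of JD, K = D + 8.5·(0.98163, 0.19081) = (25.397, 8.5950). Then |MK| = |K − M| = 26.812.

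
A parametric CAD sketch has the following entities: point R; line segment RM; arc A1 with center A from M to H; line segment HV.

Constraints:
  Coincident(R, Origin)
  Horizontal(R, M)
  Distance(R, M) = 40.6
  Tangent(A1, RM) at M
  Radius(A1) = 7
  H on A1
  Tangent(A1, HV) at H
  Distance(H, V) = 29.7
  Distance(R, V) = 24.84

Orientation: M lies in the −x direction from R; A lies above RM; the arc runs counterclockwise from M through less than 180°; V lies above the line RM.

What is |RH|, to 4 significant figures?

36.11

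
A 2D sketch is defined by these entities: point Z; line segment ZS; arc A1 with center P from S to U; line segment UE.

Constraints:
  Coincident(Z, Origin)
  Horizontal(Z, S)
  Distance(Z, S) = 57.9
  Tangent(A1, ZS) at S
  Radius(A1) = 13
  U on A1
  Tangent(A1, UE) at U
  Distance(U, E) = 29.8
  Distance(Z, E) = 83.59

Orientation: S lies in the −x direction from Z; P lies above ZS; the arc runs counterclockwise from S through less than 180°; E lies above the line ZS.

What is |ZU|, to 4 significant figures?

54.50

Checks: |PU| = 13.00 ✓; ∠(PU, UE) = 90.00° ✓; |UE| = 29.80 ✓; |ZE| = 83.59 ✓.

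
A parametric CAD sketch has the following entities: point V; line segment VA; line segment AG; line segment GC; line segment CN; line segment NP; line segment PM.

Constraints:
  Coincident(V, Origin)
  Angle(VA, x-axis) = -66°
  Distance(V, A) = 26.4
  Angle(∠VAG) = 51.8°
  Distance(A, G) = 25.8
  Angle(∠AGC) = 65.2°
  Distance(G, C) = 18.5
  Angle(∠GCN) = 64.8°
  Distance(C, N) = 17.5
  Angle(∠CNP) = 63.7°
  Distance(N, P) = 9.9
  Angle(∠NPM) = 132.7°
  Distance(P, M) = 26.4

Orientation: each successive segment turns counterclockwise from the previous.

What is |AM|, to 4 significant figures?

41.47

V is at the origin; VA runs at -66.0° with length 26.4, so A = (10.74, -24.12). ∠VAG = 51.8° gives AG at 62.20° from the x-axis; with |AG| = 25.8, G = (22.77, -1.295). ∠AGC = 65.2° gives GC at 177.0° from the x-axis; with |GC| = 18.5, C = (4.296, -0.3272). ∠GCN = 64.8° gives CN at -67.80° from the x-axis; with |CN| = 17.5, N = (10.91, -16.53). ∠CNP = 63.7° gives NP at 48.50° from the x-axis; with |NP| = 9.9, P = (17.47, -9.115). ∠NPM = 132.7° gives PM at 95.80° from the x-axis; with |PM| = 26.4, M = (14.80, 17.15). Then |AM| = |M − A| = 41.47.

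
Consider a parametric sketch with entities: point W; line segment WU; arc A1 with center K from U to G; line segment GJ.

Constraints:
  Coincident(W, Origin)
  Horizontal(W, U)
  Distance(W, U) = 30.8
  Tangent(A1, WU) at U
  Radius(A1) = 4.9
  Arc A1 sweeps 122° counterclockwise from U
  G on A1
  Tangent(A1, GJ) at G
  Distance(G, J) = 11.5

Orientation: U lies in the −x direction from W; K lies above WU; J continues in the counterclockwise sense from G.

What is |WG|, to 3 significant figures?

27.7

The tangent condition forces KU to be normal to WU, so K = U + (0, 4.9) = (-30.8, 4.90). On A1, U sits at bearing -90° from K; a 122° counterclockwise sweep puts G at bearing 32°, so G = K + 4.9·(cos 32°, sin 32°) = (-26.6, 7.50). Then |WG| = |G − W| = 27.7.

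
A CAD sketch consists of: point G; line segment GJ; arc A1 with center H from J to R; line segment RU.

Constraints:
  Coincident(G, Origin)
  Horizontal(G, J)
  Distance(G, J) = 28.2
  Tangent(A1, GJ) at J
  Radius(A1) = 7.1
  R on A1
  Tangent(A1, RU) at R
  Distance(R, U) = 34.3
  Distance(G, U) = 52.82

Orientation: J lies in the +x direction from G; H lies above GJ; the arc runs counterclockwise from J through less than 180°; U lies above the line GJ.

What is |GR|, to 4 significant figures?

36.11

G is at the origin; GJ is horizontal with |GJ| = 28.2 and J on the +x side, so J = (28.20, 0.000). A1 meets GJ tangentially, so HJ is at right angles to GJ, so H = J + (0, 7.1) = (28.20, 7.100). Since HR ⟂ RU (tangency), |HU| = √(7.1² + 34.3²) = 35.03 regardless of where R sits on A1. So U lies on both circle(G, 52.82) and circle(H, 35.03); the above-GJ intersection is U = (32.16, 41.90). R is the foot of the tangent from U: R = (35.27, 7.744).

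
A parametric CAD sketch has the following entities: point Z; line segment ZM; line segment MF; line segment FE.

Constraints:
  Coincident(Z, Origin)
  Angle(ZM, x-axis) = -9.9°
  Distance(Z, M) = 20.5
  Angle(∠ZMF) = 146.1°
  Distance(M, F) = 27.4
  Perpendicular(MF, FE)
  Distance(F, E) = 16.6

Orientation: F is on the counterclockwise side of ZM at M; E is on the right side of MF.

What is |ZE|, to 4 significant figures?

52.52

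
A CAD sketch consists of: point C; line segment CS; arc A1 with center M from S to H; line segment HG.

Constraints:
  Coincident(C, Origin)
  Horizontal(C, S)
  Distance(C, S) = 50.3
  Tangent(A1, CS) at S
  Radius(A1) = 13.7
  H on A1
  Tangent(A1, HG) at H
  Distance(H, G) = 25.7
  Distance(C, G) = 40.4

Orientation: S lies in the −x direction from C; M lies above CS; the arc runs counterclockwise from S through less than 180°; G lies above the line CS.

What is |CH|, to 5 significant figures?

38.803

C is at the origin; CS is horizontal with |CS| = 50.3 and S on the −x side, so S = (-50.300, 0.0000). A1 meets CS tangentially, so MS is at right angles to CS, so M = S + (0, 13.7) = (-50.300, 13.700). Since MH ⟂ HG (tangency), |MG| = √(13.7² + 25.7²) = 29.124 regardless of where H sits on A1. So G lies on both circle(C, 40.4) and circle(M, 29.124); the above-CS intersection is G = (-26.504, 30.491). H is the foot of the tangent from G: H = (-38.064, 7.5376).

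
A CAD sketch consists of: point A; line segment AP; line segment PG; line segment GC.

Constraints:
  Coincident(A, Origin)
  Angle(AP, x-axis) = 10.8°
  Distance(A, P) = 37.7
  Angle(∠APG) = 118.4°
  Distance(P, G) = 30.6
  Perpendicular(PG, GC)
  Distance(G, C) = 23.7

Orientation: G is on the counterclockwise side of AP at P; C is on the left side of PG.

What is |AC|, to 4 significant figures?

49.44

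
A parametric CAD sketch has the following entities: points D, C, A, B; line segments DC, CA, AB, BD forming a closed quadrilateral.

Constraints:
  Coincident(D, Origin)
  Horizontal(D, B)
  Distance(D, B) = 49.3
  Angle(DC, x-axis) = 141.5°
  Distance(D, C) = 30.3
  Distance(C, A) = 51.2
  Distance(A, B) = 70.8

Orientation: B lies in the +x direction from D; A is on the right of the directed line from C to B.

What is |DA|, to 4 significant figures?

34.47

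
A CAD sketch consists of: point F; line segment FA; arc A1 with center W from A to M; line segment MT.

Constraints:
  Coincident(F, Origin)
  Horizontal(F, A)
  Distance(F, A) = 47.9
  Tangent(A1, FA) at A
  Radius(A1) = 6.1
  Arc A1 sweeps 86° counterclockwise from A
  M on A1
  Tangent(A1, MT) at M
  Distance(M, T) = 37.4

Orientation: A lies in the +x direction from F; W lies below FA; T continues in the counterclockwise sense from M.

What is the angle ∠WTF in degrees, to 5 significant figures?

55.632°

On A1, A sits at bearing 90° from W; an 86° counterclockwise sweep puts M at bearing 176°, so M = W + 6.1·(cos 176°, sin 176°) = (41.815, -5.6745). The tangent condition forces WM to be normal to MT, so MT runs along (−sin 176°, cos 176°); with |MT| = 37.4, T = (39.206, -42.983). Then cos ∠WTF = TW·TF / (|TW||TF|), giving 55.632°.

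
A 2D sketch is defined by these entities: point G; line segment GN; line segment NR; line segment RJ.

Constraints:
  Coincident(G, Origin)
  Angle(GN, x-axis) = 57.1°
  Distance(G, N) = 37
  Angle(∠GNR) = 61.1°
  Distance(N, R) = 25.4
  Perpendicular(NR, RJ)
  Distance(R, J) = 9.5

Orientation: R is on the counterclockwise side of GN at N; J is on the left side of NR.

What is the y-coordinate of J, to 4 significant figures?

23.36

G is at the origin; GN runs at 57.1° with length 37.0, so N = 37.0·(cos 57.1°, sin 57.1°) = (20.10, 31.07). ∠GNR = 61.1°, so NR runs at 57.1° + (180° − 61.1°) = 176.0° from the x-axis; with |NR| = 25.4, R = N + 25.4·(cos 176.0°, sin 176.0°) = (-5.241, 32.84). NR ⟂ RJ; with |RJ| = 9.5 on the left of NR, J = R + 9.5·(-0.06976, -0.9976) = (-5.903, 23.36). So J.y = 23.36.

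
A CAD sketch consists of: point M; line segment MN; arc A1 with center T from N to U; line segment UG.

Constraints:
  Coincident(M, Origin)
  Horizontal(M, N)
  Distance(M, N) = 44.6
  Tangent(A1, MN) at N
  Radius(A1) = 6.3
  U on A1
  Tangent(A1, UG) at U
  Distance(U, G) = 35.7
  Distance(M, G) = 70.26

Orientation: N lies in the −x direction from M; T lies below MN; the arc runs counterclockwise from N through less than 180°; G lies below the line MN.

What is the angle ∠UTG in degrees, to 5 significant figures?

79.992°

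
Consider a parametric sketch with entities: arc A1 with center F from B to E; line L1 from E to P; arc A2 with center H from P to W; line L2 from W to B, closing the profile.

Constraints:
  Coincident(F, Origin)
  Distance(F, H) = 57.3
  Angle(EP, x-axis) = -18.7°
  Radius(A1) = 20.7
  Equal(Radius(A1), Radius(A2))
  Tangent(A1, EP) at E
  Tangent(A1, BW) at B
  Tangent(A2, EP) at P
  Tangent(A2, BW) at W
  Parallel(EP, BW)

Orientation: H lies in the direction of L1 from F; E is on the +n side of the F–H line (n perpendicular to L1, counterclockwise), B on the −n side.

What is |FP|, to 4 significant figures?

60.92

The slot axis is L1's direction at -18.7°, so u = (cos -18.7°, sin -18.7°) = (0.9472, -0.3206) and n = (−sin -18.7°, cos -18.7°) = (0.3206, 0.9472). F is at the origin and H lies 57.3 along u from F, so H = 57.3·u = (54.28, -18.37). Tangency of A1 to both parallel lines with radius 20.7 puts E and B at F ± 20.7·n: E = (6.637, 19.61), B = (-6.637, -19.61). Equal radii place P and W the same way about H: P = H + 20.7·n = (60.91, 1.236), W = H − 20.7·n = (47.64, -37.98). Then |FP| = |P − F| = 60.92.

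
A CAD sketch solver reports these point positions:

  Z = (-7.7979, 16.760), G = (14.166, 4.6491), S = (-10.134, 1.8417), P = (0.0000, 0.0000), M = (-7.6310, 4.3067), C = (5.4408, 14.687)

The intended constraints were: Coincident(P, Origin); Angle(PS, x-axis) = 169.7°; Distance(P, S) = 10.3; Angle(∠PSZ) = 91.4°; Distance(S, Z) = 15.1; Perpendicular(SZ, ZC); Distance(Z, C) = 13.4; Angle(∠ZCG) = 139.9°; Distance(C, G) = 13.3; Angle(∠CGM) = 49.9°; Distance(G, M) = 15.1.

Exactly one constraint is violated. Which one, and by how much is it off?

Distance(G, M) = 15.1 — off by 6.70.

P = (0.00, 0.00) ✓; PS at 169.7° ✓; |PS| = 10.30 ✓; ∠PSZ = 91.40° ✓; |SZ| = 15.10 ✓; ∠(SZ, ZC) = 90.00° ✓; |ZC| = 13.40 ✓; ∠ZCG = 139.9° ✓; |CG| = 13.30 ✓; ∠CGM = 49.90° ✓; |GM| = 21.80 ✗.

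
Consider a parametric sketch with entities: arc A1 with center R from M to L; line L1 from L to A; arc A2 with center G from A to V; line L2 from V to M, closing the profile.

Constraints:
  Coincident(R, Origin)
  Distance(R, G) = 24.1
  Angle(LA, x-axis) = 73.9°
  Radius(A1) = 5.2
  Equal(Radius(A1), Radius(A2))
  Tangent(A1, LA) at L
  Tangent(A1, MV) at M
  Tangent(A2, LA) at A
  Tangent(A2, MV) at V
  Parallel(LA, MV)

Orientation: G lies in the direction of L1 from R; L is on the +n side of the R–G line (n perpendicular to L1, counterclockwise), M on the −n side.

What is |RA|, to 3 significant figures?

24.7

Tangency of A1 to both parallel lines with radius 5.2 puts L and M at R ± 5.2·n: L = (-5.00, 1.44), M = (5.00, -1.44). Equal radii place A and V the same way about G: A = G + 5.2·n = (1.69, 24.6), V = G − 5.2·n = (11.7, 21.7). Then |RA| = |A − R| = 24.7.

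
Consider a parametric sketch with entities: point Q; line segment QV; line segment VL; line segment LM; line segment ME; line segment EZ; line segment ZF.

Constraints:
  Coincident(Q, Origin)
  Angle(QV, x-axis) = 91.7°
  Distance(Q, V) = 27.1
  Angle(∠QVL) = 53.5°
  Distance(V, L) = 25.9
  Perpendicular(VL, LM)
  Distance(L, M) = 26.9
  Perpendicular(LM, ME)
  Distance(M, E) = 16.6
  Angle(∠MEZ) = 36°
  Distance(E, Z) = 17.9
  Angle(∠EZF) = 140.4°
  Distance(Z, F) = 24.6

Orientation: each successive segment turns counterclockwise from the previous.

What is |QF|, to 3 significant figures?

32.4

Q is at the origin; QV runs at 91.7° with length 27.1, so V = (-0.804, 27.1). ∠QVL = 53.5° gives VL at -142° from the x-axis; with |VL| = 25.9, L = (-21.2, 11.1). The perpendicularity gives LM at right angles to VL, so LM runs at -51.8°; with |LM| = 26.9, M = (-4.52, -10.1). LM ⟂ ME, so ME runs at 38.2°; with |ME| = 16.6, E = (8.52, 0.197). ∠MEZ = 36.0° gives EZ at -178° from the x-axis; with |EZ| = 17.9, Z = (-9.36, -0.490). ∠EZF = 140.4° gives ZF at -138° from the x-axis; with |ZF| = 24.6, F = (-27.7, -16.9). Then |QF| = |F − Q| = 32.4.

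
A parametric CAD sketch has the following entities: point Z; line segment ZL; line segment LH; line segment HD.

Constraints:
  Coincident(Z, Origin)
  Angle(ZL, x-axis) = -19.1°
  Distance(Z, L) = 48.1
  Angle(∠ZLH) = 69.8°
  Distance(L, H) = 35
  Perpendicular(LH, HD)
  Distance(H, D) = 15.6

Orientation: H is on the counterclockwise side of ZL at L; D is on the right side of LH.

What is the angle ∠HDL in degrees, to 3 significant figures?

66.0°

Z is at the origin; ZL runs at -19.1° with length 48.1, so L = 48.1·(cos -19.1°, sin -19.1°) = (45.5, -15.7). ∠ZLH = 69.8°, so LH runs at -19.1° + (180° − 69.8°) = 91.1° from the x-axis; with |LH| = 35.0, H = L + 35.0·(cos 91.1°, sin 91.1°) = (44.8, 19.3). LH ⟂ HD; with |HD| = 15.6 on the right of LH, D = H + 15.6·(1.00, 0.0192) = (60.4, 19.6). Then cos ∠HDL = DH·DL / (|DH||DL|), giving 66.0°.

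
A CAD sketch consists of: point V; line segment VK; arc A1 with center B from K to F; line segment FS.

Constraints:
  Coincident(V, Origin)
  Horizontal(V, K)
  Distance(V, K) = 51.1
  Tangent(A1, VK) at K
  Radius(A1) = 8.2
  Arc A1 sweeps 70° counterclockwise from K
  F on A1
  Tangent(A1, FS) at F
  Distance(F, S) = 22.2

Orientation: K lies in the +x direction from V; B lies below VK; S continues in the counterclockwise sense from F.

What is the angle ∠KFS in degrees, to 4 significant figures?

145.0°

V is at the origin; VK is horizontal with |VK| = 51.1 and K on the +x side, so K = (51.10, 0.000). Tangency of A1 to VK means the radius BK is perpendicular to VK, so B = K + (0, -8.2) = (51.10, -8.200). On A1, K sits at bearing 90° from B; a 70° counterclockwise sweep puts F at bearing 160°, so F = B + 8.2·(cos 160°, sin 160°) = (43.39, -5.395). Since A1 is tangent to FS there, BF ⟂ FS, so FS runs along (−sin 160°, cos 160°); with |FS| = 22.2, S = (35.80, -26.26). Then cos ∠KFS = FK·FS / (|FK||FS|), giving 145.0°.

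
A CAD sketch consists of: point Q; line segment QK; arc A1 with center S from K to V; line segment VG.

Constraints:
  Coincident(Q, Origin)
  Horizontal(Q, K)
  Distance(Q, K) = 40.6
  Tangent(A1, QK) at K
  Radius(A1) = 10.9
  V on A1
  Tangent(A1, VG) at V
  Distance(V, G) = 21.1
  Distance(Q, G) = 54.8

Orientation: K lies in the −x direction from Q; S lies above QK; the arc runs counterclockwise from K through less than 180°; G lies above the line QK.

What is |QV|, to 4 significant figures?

35.51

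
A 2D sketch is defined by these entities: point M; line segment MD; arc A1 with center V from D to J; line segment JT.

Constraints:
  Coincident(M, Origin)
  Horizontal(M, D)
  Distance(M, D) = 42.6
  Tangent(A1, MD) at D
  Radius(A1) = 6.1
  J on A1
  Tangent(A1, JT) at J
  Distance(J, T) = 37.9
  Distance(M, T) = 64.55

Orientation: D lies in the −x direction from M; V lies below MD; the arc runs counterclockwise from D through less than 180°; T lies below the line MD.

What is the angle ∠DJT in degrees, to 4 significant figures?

133.7°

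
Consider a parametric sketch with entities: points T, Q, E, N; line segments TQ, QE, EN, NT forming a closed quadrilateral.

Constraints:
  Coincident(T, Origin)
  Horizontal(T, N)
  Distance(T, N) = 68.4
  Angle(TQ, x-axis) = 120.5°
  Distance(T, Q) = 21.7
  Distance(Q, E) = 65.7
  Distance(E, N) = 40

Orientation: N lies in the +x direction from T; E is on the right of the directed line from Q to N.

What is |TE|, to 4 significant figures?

45.43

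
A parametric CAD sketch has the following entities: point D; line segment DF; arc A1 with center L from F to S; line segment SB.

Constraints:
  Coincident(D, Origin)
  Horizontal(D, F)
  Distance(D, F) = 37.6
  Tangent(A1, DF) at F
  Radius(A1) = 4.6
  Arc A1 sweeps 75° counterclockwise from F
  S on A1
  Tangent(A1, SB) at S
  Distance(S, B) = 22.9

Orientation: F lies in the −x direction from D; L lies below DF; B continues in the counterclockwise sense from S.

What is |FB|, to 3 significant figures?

27.6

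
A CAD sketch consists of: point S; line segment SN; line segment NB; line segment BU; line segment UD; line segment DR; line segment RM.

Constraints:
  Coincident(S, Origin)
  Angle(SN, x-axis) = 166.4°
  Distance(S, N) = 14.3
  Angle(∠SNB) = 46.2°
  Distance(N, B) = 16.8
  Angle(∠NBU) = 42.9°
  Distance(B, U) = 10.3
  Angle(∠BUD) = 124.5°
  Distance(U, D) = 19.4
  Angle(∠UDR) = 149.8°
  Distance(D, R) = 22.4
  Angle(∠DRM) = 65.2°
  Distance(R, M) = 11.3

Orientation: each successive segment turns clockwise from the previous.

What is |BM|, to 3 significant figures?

36.5

S is at the origin; SN runs at 166.4° with length 14.3, so N = (-13.9, 3.36). ∠SNB = 46.2° gives NB at 32.6° from the x-axis; with |NB| = 16.8, B = (0.254, 12.4). ∠NBU = 42.9° gives BU at -104° from the x-axis; with |BU| = 10.3, U = (-2.32, 2.44). ∠BUD = 124.5° gives UD at -160° from the x-axis; with |UD| = 19.4, D = (-20.6, -4.19). ∠UDR = 149.8° gives DR at 170° from the x-axis; with |DR| = 22.4, R = (-42.6, -0.227). ∠DRM = 65.2° gives RM at 55.0° from the x-axis; with |RM| = 11.3, M = (-36.1, 9.03). Then |BM| = |M − B| = 36.5.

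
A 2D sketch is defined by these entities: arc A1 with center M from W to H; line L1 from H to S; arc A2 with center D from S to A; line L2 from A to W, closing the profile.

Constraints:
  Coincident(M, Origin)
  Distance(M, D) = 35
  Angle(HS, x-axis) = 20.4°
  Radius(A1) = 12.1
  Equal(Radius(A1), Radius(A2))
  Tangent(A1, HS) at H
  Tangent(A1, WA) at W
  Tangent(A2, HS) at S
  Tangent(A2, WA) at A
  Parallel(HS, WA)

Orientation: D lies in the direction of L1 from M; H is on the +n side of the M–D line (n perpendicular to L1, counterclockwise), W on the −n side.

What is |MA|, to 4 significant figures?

37.03

The slot axis is L1's direction at 20.4°, so u = (cos 20.4°, sin 20.4°) = (0.9373, 0.3486) and n = (−sin 20.4°, cos 20.4°) = (-0.3486, 0.9373). M is at the origin and D lies 35.0 along u from M, so D = 35.0·u = (32.80, 12.20). Tangency of A1 to both parallel lines with radius 12.1 puts H and W at M ± 12.1·n: H = (-4.218, 11.34), W = (4.218, -11.34). Equal radii place S and A the same way about D: S = D + 12.1·n = (28.59, 23.54), A = D − 12.1·n = (37.02, 0.8589). Then |MA| = |A − M| = 37.03.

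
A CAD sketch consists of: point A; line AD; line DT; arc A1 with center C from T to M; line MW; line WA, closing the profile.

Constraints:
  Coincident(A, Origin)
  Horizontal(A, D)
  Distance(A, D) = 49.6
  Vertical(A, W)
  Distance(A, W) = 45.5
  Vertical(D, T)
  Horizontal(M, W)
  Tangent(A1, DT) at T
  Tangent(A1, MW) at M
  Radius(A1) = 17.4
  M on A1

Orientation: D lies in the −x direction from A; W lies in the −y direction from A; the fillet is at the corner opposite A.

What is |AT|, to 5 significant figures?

57.007

A is at the origin; AD is horizontal with |AD| = 49.6 and D on the −x side, so D = (-49.600, 0.0000). A and W share the same x with |AW| = 45.5 and W on the −y side, so W = (0.0000, -45.500). The virtual corner opposite A is at (-49.600, -45.500). The tangent condition forces CT to be normal to DT and since A1 is tangent to MW there, CM ⟂ MW, with radius 17.4, so the center C sits 17.4 in from both sides at C = (-32.200, -28.100). That places the tangent points at T = (-49.600, -28.100) on DT and M = (-32.200, -45.500) on MW. Then |AT| = |T − A| = 57.007.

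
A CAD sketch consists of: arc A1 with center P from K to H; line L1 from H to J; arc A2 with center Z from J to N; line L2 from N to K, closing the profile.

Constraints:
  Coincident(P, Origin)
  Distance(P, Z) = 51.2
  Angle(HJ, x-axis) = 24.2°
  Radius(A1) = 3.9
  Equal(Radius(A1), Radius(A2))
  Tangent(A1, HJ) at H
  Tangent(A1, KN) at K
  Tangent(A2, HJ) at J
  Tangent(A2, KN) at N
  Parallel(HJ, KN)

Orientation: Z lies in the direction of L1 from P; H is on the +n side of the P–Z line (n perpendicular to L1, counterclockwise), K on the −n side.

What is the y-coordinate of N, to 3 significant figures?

17.4

The slot axis is L1's direction at 24.2°, so u = (cos 24.2°, sin 24.2°) = (0.912, 0.410) and n = (−sin 24.2°, cos 24.2°) = (-0.410, 0.912). P is at the origin and Z lies 51.2 along u from P, so Z = 51.2·u = (46.7, 21.0). Tangency of A1 to both parallel lines with radius 3.9 puts H and K at P ± 3.9·n: H = (-1.60, 3.56), K = (1.60, -3.56). Equal radii place J and N the same way about Z: J = Z + 3.9·n = (45.1, 24.5), N = Z − 3.9·n = (48.3, 17.4). So N.y = 17.4.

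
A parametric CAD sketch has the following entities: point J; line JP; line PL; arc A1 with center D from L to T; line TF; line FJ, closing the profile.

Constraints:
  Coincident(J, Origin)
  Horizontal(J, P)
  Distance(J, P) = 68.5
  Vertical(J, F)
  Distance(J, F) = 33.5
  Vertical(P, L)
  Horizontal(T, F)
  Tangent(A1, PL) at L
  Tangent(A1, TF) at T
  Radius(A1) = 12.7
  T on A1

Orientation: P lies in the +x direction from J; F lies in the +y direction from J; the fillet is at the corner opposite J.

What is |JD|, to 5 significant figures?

59.551

J is at the origin; JP is horizontal with |JP| = 68.5 and P on the +x side, so P = (68.500, 0.0000). JF is vertical with |JF| = 33.5 and F on the +y side, so F = (0.0000, 33.500). The virtual corner opposite J is at (68.500, 33.500). A1 meets PL tangentially, so DL is at right angles to PL and since A1 is tangent to TF there, DT ⟂ TF, with radius 12.7, so the center D sits 12.7 in from both sides at D = (55.800, 20.800). Then |JD| = |D − J| = 59.551.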